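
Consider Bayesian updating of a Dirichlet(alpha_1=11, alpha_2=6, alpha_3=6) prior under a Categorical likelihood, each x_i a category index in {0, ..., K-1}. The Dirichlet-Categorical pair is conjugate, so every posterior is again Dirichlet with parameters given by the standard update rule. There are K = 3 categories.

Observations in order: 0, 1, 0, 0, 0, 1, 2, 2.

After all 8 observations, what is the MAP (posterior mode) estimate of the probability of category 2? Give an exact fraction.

1/4

obs 1: x=0 → posterior Dirichlet(12, 6, 6)
obs 2: x=1 → posterior Dirichlet(12, 7, 6)
obs 3: x=0 → posterior Dirichlet(13, 7, 6)
obs 4: x=0 → posterior Dirichlet(14, 7, 6)
obs 5: x=0 → posterior Dirichlet(15, 7, 6)
obs 6: x=1 → posterior Dirichlet(15, 8, 6)
obs 7: x=2 → posterior Dirichlet(15, 8, 7)
obs 8: x=2 → posterior Dirichlet(15, 8, 8)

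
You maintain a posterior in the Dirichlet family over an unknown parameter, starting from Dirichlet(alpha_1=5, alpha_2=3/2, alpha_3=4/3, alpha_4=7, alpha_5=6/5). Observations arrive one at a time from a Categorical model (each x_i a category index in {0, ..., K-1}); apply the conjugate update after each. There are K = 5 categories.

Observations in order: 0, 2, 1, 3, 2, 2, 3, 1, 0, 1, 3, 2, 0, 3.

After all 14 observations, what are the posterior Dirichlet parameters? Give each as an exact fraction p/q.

alpha_1=8, alpha_2=9/2, alpha_3=16/3, alpha_4=11, alpha_5=6/5

obs 1: x=0 → posterior Dirichlet(6, 3/2, 4/3, 7, 6/5)
obs 2: x=2 → posterior Dirichlet(6, 3/2, 7/3, 7, 6/5)
obs 3: x=1 → posterior Dirichlet(6, 5/2, 7/3, 7, 6/5)
obs 4: x=3 → posterior Dirichlet(6, 5/2, 7/3, 8, 6/5)
obs 5: x=2 → posterior Dirichlet(6, 5/2, 10/3, 8, 6/5)
obs 6: x=2 → posterior Dirichlet(6, 5/2, 13/3, 8, 6/5)
obs 7: x=3 → posterior Dirichlet(6, 5/2, 13/3, 9, 6/5)
obs 8: x=1 → posterior Dirichlet(6, 7/2, 13/3, 9, 6/5)
obs 9: x=0 → posterior Dirichlet(7, 7/2, 13/3, 9, 6/5)
obs 10: x=1 → posterior Dirichlet(7, 9/2, 13/3, 9, 6/5)
obs 11: x=3 → posterior Dirichlet(7, 9/2, 13/3, 10, 6/5)
obs 12: x=2 → posterior Dirichlet(7, 9/2, 16/3, 10, 6/5)
obs 13: x=0 → posterior Dirichlet(8, 9/2, 16/3, 10, 6/5)
obs 14: x=3 → posterior Dirichlet(8, 9/2, 16/3, 11, 6/5)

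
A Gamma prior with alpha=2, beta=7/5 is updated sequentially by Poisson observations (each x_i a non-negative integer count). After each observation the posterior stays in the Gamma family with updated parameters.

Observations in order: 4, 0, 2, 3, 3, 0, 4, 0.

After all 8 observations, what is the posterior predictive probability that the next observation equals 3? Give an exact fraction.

44618638688844822639965096380295625/271650322527260318347215572448575488

obs 1: x=4 → posterior Gamma(6, 12/5)
obs 2: x=0 → posterior Gamma(6, 17/5)
obs 3: x=2 → posterior Gamma(8, 22/5)
obs 4: x=3 → posterior Gamma(11, 27/5)
obs 5: x=3 → posterior Gamma(14, 32/5)
obs 6: x=0 → posterior Gamma(14, 37/5)
obs 7: x=4 → posterior Gamma(18, 42/5)
obs 8: x=0 → posterior Gamma(18, 47/5)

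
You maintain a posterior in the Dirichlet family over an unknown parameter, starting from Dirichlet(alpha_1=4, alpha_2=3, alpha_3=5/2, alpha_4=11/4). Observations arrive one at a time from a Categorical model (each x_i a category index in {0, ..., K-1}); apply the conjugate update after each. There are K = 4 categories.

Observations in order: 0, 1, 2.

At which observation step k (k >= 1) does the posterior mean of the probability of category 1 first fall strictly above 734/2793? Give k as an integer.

obs 1: x=0 → posterior Dirichlet(5, 3, 5/2, 11/4)
obs 2: x=1 → posterior Dirichlet(5, 4, 5/2, 11/4)
obs 3: x=2 → posterior Dirichlet(5, 4, 7/2, 11/4)

k = 2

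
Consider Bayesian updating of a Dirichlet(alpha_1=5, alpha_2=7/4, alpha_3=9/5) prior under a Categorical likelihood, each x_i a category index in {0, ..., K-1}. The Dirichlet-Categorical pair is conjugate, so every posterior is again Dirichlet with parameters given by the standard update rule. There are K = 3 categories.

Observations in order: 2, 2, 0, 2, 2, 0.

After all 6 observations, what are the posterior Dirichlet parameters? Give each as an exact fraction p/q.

alpha_1=7, alpha_2=7/4, alpha_3=29/5

obs 1: x=2 → posterior Dirichlet(5, 7/4, 14/5)
obs 2: x=2 → posterior Dirichlet(5, 7/4, 19/5)
obs 3: x=0 → posterior Dirichlet(6, 7/4, 19/5)
obs 4: x=2 → posterior Dirichlet(6, 7/4, 24/5)
obs 5: x=2 → posterior Dirichlet(6, 7/4, 29/5)
obs 6: x=0 → posterior Dirichlet(7, 7/4, 29/5)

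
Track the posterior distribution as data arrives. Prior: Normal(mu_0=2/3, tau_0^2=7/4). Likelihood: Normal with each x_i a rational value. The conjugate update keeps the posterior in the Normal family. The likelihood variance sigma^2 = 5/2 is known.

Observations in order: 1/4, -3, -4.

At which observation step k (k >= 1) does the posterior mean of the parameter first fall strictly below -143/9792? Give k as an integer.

obs 1: x=1/4 → posterior Normal(101/204, 35/34)
obs 2: x=-3 → posterior Normal(-151/288, 35/48)
obs 3: x=-4 → posterior Normal(-487/372, 35/62)

k = 2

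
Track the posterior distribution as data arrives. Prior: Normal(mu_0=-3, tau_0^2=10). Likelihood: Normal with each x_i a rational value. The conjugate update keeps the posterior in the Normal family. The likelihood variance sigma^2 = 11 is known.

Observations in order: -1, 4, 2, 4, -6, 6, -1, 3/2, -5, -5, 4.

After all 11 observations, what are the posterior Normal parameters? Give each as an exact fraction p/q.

obs 1: x=-1 → posterior Normal(-43/21, 110/21)
obs 2: x=4 → posterior Normal(-3/31, 110/31)
obs 3: x=2 → posterior Normal(17/41, 110/41)
obs 4: x=4 → posterior Normal(19/17, 110/51)
obs 5: x=-6 → posterior Normal(-3/61, 110/61)
obs 6: x=6 → posterior Normal(57/71, 110/71)
obs 7: x=-1 → posterior Normal(47/81, 110/81)
obs 8: x=3/2 → posterior Normal(62/91, 110/91)
obs 9: x=-5 → posterior Normal(12/101, 110/101)
obs 10: x=-5 → posterior Normal(-38/111, 110/111)
obs 11: x=4 → posterior Normal(2/121, 10/11)

mu_0=2/121, tau_0^2=10/11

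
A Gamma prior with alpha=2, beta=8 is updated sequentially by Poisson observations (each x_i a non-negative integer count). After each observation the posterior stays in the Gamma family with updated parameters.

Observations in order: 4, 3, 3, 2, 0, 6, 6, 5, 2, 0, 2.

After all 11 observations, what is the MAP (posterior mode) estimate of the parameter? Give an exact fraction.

34/19

obs 1: x=4 → posterior Gamma(6, 9)
obs 2: x=3 → posterior Gamma(9, 10)
obs 3: x=3 → posterior Gamma(12, 11)
obs 4: x=2 → posterior Gamma(14, 12)
obs 5: x=0 → posterior Gamma(14, 13)
obs 6: x=6 → posterior Gamma(20, 14)
obs 7: x=6 → posterior Gamma(26, 15)
obs 8: x=5 → posterior Gamma(31, 16)
obs 9: x=2 → posterior Gamma(33, 17)
obs 10: x=0 → posterior Gamma(33, 18)
obs 11: x=2 → posterior Gamma(35, 19)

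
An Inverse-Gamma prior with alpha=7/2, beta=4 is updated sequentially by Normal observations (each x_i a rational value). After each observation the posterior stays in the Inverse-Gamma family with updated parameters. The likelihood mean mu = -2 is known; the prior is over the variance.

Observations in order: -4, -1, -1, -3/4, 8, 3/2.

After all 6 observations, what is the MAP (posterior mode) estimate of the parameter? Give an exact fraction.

obs 1: x=-4 → posterior Inverse-Gamma(4, 6)
obs 2: x=-1 → posterior Inverse-Gamma(9/2, 13/2)
obs 3: x=-1 → posterior Inverse-Gamma(5, 7)
obs 4: x=-3/4 → posterior Inverse-Gamma(11/2, 249/32)
obs 5: x=8 → posterior Inverse-Gamma(6, 1849/32)
obs 6: x=3/2 → posterior Inverse-Gamma(13/2, 2045/32)

409/48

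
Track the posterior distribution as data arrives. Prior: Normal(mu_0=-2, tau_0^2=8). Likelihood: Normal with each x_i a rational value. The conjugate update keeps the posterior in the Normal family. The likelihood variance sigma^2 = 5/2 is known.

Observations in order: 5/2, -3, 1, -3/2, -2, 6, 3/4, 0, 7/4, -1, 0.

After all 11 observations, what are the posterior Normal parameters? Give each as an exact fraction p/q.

obs 1: x=5/2 → posterior Normal(10/7, 40/21)
obs 2: x=-3 → posterior Normal(-18/37, 40/37)
obs 3: x=1 → posterior Normal(-2/53, 40/53)
obs 4: x=-3/2 → posterior Normal(-26/69, 40/69)
obs 5: x=-2 → posterior Normal(-58/85, 8/17)
obs 6: x=6 → posterior Normal(38/101, 40/101)
obs 7: x=3/4 → posterior Normal(50/117, 40/117)
obs 8: x=0 → posterior Normal(50/133, 40/133)
obs 9: x=7/4 → posterior Normal(78/149, 40/149)
obs 10: x=-1 → posterior Normal(62/165, 8/33)
obs 11: x=0 → posterior Normal(62/181, 40/181)

mu_0=62/181, tau_0^2=40/181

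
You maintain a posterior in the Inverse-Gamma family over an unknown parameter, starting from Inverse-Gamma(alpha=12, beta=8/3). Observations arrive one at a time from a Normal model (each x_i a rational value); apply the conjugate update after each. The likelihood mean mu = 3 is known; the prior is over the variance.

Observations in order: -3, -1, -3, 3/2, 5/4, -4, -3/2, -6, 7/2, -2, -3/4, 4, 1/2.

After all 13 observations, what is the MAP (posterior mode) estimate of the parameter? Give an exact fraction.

7091/936

obs 1: x=-3 → posterior Inverse-Gamma(25/2, 62/3)
obs 2: x=-1 → posterior Inverse-Gamma(13, 86/3)
obs 3: x=-3 → posterior Inverse-Gamma(27/2, 140/3)
obs 4: x=3/2 → posterior Inverse-Gamma(14, 1147/24)
obs 5: x=5/4 → posterior Inverse-Gamma(29/2, 4735/96)
obs 6: x=-4 → posterior Inverse-Gamma(15, 7087/96)
obs 7: x=-3/2 → posterior Inverse-Gamma(31/2, 8059/96)
obs 8: x=-6 → posterior Inverse-Gamma(16, 11947/96)
obs 9: x=7/2 → posterior Inverse-Gamma(33/2, 11959/96)
obs 10: x=-2 → posterior Inverse-Gamma(17, 13159/96)
obs 11: x=-3/4 → posterior Inverse-Gamma(35/2, 6917/48)
obs 12: x=4 → posterior Inverse-Gamma(18, 6941/48)
obs 13: x=1/2 → posterior Inverse-Gamma(37/2, 7091/48)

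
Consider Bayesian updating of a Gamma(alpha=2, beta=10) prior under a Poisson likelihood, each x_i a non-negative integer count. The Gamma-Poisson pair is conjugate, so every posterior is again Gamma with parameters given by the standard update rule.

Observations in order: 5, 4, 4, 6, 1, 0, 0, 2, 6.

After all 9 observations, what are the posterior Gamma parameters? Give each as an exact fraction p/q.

alpha=30, beta=19

obs 1: x=5 → posterior Gamma(7, 11)
obs 2: x=4 → posterior Gamma(11, 12)
obs 3: x=4 → posterior Gamma(15, 13)
obs 4: x=6 → posterior Gamma(21, 14)
obs 5: x=1 → posterior Gamma(22, 15)
obs 6: x=0 → posterior Gamma(22, 16)
obs 7: x=0 → posterior Gamma(22, 17)
obs 8: x=2 → posterior Gamma(24, 18)
obs 9: x=6 → posterior Gamma(30, 19)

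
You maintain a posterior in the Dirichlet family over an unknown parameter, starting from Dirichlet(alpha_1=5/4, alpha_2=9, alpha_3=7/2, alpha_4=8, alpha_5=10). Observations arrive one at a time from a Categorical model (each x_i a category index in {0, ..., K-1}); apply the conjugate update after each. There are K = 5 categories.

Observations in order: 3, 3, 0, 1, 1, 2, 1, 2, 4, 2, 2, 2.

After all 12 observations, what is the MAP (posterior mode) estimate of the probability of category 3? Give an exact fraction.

obs 1: x=3 → posterior Dirichlet(5/4, 9, 7/2, 9, 10)
obs 2: x=3 → posterior Dirichlet(5/4, 9, 7/2, 10, 10)
obs 3: x=0 → posterior Dirichlet(9/4, 9, 7/2, 10, 10)
obs 4: x=1 → posterior Dirichlet(9/4, 10, 7/2, 10, 10)
obs 5: x=1 → posterior Dirichlet(9/4, 11, 7/2, 10, 10)
obs 6: x=2 → posterior Dirichlet(9/4, 11, 9/2, 10, 10)
obs 7: x=1 → posterior Dirichlet(9/4, 12, 9/2, 10, 10)
obs 8: x=2 → posterior Dirichlet(9/4, 12, 11/2, 10, 10)
obs 9: x=4 → posterior Dirichlet(9/4, 12, 11/2, 10, 11)
obs 10: x=2 → posterior Dirichlet(9/4, 12, 13/2, 10, 11)
obs 11: x=2 → posterior Dirichlet(9/4, 12, 15/2, 10, 11)
obs 12: x=2 → posterior Dirichlet(9/4, 12, 17/2, 10, 11)

36/155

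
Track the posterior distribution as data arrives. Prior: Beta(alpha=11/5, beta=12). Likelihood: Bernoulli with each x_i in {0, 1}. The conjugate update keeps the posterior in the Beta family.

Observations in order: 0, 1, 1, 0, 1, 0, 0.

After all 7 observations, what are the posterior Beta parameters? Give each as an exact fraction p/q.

alpha=26/5, beta=16

obs 1: x=0 → posterior Beta(11/5, 13)
obs 2: x=1 → posterior Beta(16/5, 13)
obs 3: x=1 → posterior Beta(21/5, 13)
obs 4: x=0 → posterior Beta(21/5, 14)
obs 5: x=1 → posterior Beta(26/5, 14)
obs 6: x=0 → posterior Beta(26/5, 15)
obs 7: x=0 → posterior Beta(26/5, 16)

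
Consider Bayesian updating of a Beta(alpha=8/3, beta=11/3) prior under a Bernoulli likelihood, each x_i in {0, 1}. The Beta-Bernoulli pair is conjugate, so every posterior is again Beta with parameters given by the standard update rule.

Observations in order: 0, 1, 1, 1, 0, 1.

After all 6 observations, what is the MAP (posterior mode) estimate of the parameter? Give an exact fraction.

obs 1: x=0 → posterior Beta(8/3, 14/3)
obs 2: x=1 → posterior Beta(11/3, 14/3)
obs 3: x=1 → posterior Beta(14/3, 14/3)
obs 4: x=1 → posterior Beta(17/3, 14/3)
obs 5: x=0 → posterior Beta(17/3, 17/3)
obs 6: x=1 → posterior Beta(20/3, 17/3)

17/31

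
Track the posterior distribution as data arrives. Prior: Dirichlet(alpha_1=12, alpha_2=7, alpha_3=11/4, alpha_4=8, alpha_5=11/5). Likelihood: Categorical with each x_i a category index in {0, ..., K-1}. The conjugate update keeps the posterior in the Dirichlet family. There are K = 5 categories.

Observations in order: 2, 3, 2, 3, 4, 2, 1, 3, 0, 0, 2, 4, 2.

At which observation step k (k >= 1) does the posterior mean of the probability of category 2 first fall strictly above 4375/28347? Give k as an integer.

k = 11

obs 1: x=2 → posterior Dirichlet(12, 7, 15/4, 8, 11/5)
obs 2: x=3 → posterior Dirichlet(12, 7, 15/4, 9, 11/5)
obs 3: x=2 → posterior Dirichlet(12, 7, 19/4, 9, 11/5)
obs 4: x=3 → posterior Dirichlet(12, 7, 19/4, 10, 11/5)
obs 5: x=4 → posterior Dirichlet(12, 7, 19/4, 10, 16/5)
obs 6: x=2 → posterior Dirichlet(12, 7, 23/4, 10, 16/5)
obs 7: x=1 → posterior Dirichlet(12, 8, 23/4, 10, 16/5)
obs 8: x=3 → posterior Dirichlet(12, 8, 23/4, 11, 16/5)
obs 9: x=0 → posterior Dirichlet(13, 8, 23/4, 11, 16/5)
obs 10: x=0 → posterior Dirichlet(14, 8, 23/4, 11, 16/5)
obs 11: x=2 → posterior Dirichlet(14, 8, 27/4, 11, 16/5)
obs 12: x=4 → posterior Dirichlet(14, 8, 27/4, 11, 21/5)
obs 13: x=2 → posterior Dirichlet(14, 8, 31/4, 11, 21/5)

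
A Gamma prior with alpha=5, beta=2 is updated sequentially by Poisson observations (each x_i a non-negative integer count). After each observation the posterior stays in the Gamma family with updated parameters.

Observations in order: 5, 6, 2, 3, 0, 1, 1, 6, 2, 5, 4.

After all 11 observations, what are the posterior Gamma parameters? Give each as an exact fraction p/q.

alpha=40, beta=13

obs 1: x=5 → posterior Gamma(10, 3)
obs 2: x=6 → posterior Gamma(16, 4)
obs 3: x=2 → posterior Gamma(18, 5)
obs 4: x=3 → posterior Gamma(21, 6)
obs 5: x=0 → posterior Gamma(21, 7)
obs 6: x=1 → posterior Gamma(22, 8)
obs 7: x=1 → posterior Gamma(23, 9)
obs 8: x=6 → posterior Gamma(29, 10)
obs 9: x=2 → posterior Gamma(31, 11)
obs 10: x=5 → posterior Gamma(36, 12)
obs 11: x=4 → posterior Gamma(40, 13)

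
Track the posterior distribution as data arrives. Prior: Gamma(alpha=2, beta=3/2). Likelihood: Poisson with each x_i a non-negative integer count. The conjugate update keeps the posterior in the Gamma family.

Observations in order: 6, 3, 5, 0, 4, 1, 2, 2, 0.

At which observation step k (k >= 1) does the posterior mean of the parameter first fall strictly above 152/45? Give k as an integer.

k = 3

obs 1: x=6 → posterior Gamma(8, 5/2)
obs 2: x=3 → posterior Gamma(11, 7/2)
obs 3: x=5 → posterior Gamma(16, 9/2)
obs 4: x=0 → posterior Gamma(16, 11/2)
obs 5: x=4 → posterior Gamma(20, 13/2)
obs 6: x=1 → posterior Gamma(21, 15/2)
obs 7: x=2 → posterior Gamma(23, 17/2)
obs 8: x=2 → posterior Gamma(25, 19/2)
obs 9: x=0 → posterior Gamma(25, 21/2)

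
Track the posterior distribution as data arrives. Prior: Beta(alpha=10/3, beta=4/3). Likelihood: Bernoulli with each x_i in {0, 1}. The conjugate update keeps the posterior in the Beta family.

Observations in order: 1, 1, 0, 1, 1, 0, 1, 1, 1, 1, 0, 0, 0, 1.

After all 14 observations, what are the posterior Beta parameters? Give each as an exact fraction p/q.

obs 1: x=1 → posterior Beta(13/3, 4/3)
obs 2: x=1 → posterior Beta(16/3, 4/3)
obs 3: x=0 → posterior Beta(16/3, 7/3)
obs 4: x=1 → posterior Beta(19/3, 7/3)
obs 5: x=1 → posterior Beta(22/3, 7/3)
obs 6: x=0 → posterior Beta(22/3, 10/3)
obs 7: x=1 → posterior Beta(25/3, 10/3)
obs 8: x=1 → posterior Beta(28/3, 10/3)
obs 9: x=1 → posterior Beta(31/3, 10/3)
obs 10: x=1 → posterior Beta(34/3, 10/3)
obs 11: x=0 → posterior Beta(34/3, 13/3)
obs 12: x=0 → posterior Beta(34/3, 16/3)
obs 13: x=0 → posterior Beta(34/3, 19/3)
obs 14: x=1 → posterior Beta(37/3, 19/3)

alpha=37/3, beta=19/3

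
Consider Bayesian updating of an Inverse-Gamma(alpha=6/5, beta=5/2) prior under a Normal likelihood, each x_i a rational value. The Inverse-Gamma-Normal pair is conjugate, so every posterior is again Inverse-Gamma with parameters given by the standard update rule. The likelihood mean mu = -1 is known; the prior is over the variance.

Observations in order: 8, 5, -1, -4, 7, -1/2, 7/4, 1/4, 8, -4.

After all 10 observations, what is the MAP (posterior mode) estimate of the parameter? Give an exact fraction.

3925/192

obs 1: x=8 → posterior Inverse-Gamma(17/10, 43)
obs 2: x=5 → posterior Inverse-Gamma(11/5, 61)
obs 3: x=-1 → posterior Inverse-Gamma(27/10, 61)
obs 4: x=-4 → posterior Inverse-Gamma(16/5, 131/2)
obs 5: x=7 → posterior Inverse-Gamma(37/10, 195/2)
obs 6: x=-1/2 → posterior Inverse-Gamma(21/5, 781/8)
obs 7: x=7/4 → posterior Inverse-Gamma(47/10, 3245/32)
obs 8: x=1/4 → posterior Inverse-Gamma(26/5, 1635/16)
obs 9: x=8 → posterior Inverse-Gamma(57/10, 2283/16)
obs 10: x=-4 → posterior Inverse-Gamma(31/5, 2355/16)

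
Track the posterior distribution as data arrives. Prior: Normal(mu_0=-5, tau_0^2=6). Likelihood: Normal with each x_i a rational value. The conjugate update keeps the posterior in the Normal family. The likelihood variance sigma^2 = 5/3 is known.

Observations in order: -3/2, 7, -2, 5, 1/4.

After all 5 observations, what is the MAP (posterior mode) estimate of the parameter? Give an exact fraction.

53/38

obs 1: x=-3/2 → posterior Normal(-52/23, 30/23)
obs 2: x=7 → posterior Normal(74/41, 30/41)
obs 3: x=-2 → posterior Normal(38/59, 30/59)
obs 4: x=5 → posterior Normal(128/77, 30/77)
obs 5: x=1/4 → posterior Normal(53/38, 6/19)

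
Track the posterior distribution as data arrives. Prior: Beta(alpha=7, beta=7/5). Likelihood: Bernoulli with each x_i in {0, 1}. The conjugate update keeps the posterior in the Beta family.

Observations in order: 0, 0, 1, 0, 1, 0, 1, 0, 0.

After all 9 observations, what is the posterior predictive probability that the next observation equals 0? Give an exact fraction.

37/87

obs 1: x=0 → posterior Beta(7, 12/5)
obs 2: x=0 → posterior Beta(7, 17/5)
obs 3: x=1 → posterior Beta(8, 17/5)
obs 4: x=0 → posterior Beta(8, 22/5)
obs 5: x=1 → posterior Beta(9, 22/5)
obs 6: x=0 → posterior Beta(9, 27/5)
obs 7: x=1 → posterior Beta(10, 27/5)
obs 8: x=0 → posterior Beta(10, 32/5)
obs 9: x=0 → posterior Beta(10, 37/5)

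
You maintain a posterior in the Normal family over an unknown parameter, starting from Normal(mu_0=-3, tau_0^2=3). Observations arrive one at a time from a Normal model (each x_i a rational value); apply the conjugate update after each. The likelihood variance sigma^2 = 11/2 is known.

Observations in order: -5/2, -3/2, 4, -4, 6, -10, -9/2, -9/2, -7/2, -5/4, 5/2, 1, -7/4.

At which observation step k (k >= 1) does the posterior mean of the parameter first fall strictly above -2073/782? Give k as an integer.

obs 1: x=-5/2 → posterior Normal(-48/17, 33/17)
obs 2: x=-3/2 → posterior Normal(-57/23, 33/23)
obs 3: x=4 → posterior Normal(-33/29, 33/29)
obs 4: x=-4 → posterior Normal(-57/35, 33/35)
obs 5: x=6 → posterior Normal(-21/41, 33/41)
obs 6: x=-10 → posterior Normal(-81/47, 33/47)
obs 7: x=-9/2 → posterior Normal(-108/53, 33/53)
obs 8: x=-9/2 → posterior Normal(-135/59, 33/59)
obs 9: x=-7/2 → posterior Normal(-12/5, 33/65)
obs 10: x=-5/4 → posterior Normal(-327/142, 33/71)
obs 11: x=5/2 → posterior Normal(-27/14, 3/7)
obs 12: x=1 → posterior Normal(-285/166, 33/83)
obs 13: x=-7/4 → posterior Normal(-153/89, 33/89)

k = 2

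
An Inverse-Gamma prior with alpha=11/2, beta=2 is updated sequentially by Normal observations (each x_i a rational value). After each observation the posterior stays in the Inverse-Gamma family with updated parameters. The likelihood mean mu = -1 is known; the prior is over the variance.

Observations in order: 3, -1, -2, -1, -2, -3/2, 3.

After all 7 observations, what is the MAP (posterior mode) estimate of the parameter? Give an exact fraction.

obs 1: x=3 → posterior Inverse-Gamma(6, 10)
obs 2: x=-1 → posterior Inverse-Gamma(13/2, 10)
obs 3: x=-2 → posterior Inverse-Gamma(7, 21/2)
obs 4: x=-1 → posterior Inverse-Gamma(15/2, 21/2)
obs 5: x=-2 → posterior Inverse-Gamma(8, 11)
obs 6: x=-3/2 → posterior Inverse-Gamma(17/2, 89/8)
obs 7: x=3 → posterior Inverse-Gamma(9, 153/8)

153/80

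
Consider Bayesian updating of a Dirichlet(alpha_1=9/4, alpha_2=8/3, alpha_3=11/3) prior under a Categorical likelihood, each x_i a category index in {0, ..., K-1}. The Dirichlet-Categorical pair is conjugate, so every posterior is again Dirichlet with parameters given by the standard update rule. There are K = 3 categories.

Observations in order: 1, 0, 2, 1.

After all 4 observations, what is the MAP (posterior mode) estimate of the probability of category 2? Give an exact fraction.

44/115

obs 1: x=1 → posterior Dirichlet(9/4, 11/3, 11/3)
obs 2: x=0 → posterior Dirichlet(13/4, 11/3, 11/3)
obs 3: x=2 → posterior Dirichlet(13/4, 11/3, 14/3)
obs 4: x=1 → posterior Dirichlet(13/4, 14/3, 14/3)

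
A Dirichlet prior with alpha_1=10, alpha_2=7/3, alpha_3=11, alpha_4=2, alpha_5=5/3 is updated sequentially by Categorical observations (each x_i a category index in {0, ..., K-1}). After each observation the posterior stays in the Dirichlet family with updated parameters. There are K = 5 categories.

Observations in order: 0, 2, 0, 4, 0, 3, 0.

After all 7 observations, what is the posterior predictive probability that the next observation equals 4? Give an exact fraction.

obs 1: x=0 → posterior Dirichlet(11, 7/3, 11, 2, 5/3)
obs 2: x=2 → posterior Dirichlet(11, 7/3, 12, 2, 5/3)
obs 3: x=0 → posterior Dirichlet(12, 7/3, 12, 2, 5/3)
obs 4: x=4 → posterior Dirichlet(12, 7/3, 12, 2, 8/3)
obs 5: x=0 → posterior Dirichlet(13, 7/3, 12, 2, 8/3)
obs 6: x=3 → posterior Dirichlet(13, 7/3, 12, 3, 8/3)
obs 7: x=0 → posterior Dirichlet(14, 7/3, 12, 3, 8/3)

4/51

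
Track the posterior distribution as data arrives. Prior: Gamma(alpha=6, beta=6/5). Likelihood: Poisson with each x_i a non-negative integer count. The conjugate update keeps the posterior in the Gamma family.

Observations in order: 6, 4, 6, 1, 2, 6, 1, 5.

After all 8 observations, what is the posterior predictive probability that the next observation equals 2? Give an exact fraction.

obs 1: x=6 → posterior Gamma(12, 11/5)
obs 2: x=4 → posterior Gamma(16, 16/5)
obs 3: x=6 → posterior Gamma(22, 21/5)
obs 4: x=1 → posterior Gamma(23, 26/5)
obs 5: x=2 → posterior Gamma(25, 31/5)
obs 6: x=6 → posterior Gamma(31, 36/5)
obs 7: x=1 → posterior Gamma(32, 41/5)
obs 8: x=5 → posterior Gamma(37, 46/5)

584702708903177947799374264322743713349285850664541195024413491200/3937647794827817226011410499211692493767538271546065484704900479451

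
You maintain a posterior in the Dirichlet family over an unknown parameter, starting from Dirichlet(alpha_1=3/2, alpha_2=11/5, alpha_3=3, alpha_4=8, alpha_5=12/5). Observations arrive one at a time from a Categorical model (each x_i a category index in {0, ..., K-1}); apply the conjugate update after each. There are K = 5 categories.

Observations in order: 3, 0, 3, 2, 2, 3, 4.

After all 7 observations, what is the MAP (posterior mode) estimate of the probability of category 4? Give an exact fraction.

24/191

obs 1: x=3 → posterior Dirichlet(3/2, 11/5, 3, 9, 12/5)
obs 2: x=0 → posterior Dirichlet(5/2, 11/5, 3, 9, 12/5)
obs 3: x=3 → posterior Dirichlet(5/2, 11/5, 3, 10, 12/5)
obs 4: x=2 → posterior Dirichlet(5/2, 11/5, 4, 10, 12/5)
obs 5: x=2 → posterior Dirichlet(5/2, 11/5, 5, 10, 12/5)
obs 6: x=3 → posterior Dirichlet(5/2, 11/5, 5, 11, 12/5)
obs 7: x=4 → posterior Dirichlet(5/2, 11/5, 5, 11, 17/5)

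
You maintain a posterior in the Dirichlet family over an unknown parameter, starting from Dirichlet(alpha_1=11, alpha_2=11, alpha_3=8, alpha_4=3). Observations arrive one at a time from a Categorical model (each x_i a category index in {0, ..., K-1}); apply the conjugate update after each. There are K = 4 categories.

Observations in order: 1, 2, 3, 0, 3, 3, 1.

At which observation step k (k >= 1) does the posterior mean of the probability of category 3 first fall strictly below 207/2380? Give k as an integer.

k = 2

obs 1: x=1 → posterior Dirichlet(11, 12, 8, 3)
obs 2: x=2 → posterior Dirichlet(11, 12, 9, 3)
obs 3: x=3 → posterior Dirichlet(11, 12, 9, 4)
obs 4: x=0 → posterior Dirichlet(12, 12, 9, 4)
obs 5: x=3 → posterior Dirichlet(12, 12, 9, 5)
obs 6: x=3 → posterior Dirichlet(12, 12, 9, 6)
obs 7: x=1 → posterior Dirichlet(12, 13, 9, 6)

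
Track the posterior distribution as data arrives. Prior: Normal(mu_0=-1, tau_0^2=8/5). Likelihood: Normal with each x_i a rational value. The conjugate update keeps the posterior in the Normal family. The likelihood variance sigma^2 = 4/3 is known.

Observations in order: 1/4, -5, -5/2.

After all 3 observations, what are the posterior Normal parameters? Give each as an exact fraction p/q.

mu_0=-97/46, tau_0^2=8/23

obs 1: x=1/4 → posterior Normal(-7/22, 8/11)
obs 2: x=-5 → posterior Normal(-67/34, 8/17)
obs 3: x=-5/2 → posterior Normal(-97/46, 8/23)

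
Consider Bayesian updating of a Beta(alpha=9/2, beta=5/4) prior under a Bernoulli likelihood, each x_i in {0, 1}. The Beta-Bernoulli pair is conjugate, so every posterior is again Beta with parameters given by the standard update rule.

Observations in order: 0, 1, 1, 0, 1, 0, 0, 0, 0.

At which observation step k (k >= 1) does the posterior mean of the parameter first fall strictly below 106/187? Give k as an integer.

obs 1: x=0 → posterior Beta(9/2, 9/4)
obs 2: x=1 → posterior Beta(11/2, 9/4)
obs 3: x=1 → posterior Beta(13/2, 9/4)
obs 4: x=0 → posterior Beta(13/2, 13/4)
obs 5: x=1 → posterior Beta(15/2, 13/4)
obs 6: x=0 → posterior Beta(15/2, 17/4)
obs 7: x=0 → posterior Beta(15/2, 21/4)
obs 8: x=0 → posterior Beta(15/2, 25/4)
obs 9: x=0 → posterior Beta(15/2, 29/4)

k = 8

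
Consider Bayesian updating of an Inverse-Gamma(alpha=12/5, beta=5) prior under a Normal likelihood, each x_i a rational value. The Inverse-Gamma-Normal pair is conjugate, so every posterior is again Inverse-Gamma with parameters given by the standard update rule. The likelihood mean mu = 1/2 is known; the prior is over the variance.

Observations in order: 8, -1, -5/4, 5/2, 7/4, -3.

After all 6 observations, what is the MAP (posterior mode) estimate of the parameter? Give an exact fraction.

3575/512

obs 1: x=8 → posterior Inverse-Gamma(29/10, 265/8)
obs 2: x=-1 → posterior Inverse-Gamma(17/5, 137/4)
obs 3: x=-5/4 → posterior Inverse-Gamma(39/10, 1145/32)
obs 4: x=5/2 → posterior Inverse-Gamma(22/5, 1209/32)
obs 5: x=7/4 → posterior Inverse-Gamma(49/10, 617/16)
obs 6: x=-3 → posterior Inverse-Gamma(27/5, 715/16)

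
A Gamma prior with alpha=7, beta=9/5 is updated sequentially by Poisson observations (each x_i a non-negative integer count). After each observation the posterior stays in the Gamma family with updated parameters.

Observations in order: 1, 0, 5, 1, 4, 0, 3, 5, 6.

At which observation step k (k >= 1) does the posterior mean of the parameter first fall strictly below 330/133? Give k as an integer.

obs 1: x=1 → posterior Gamma(8, 14/5)
obs 2: x=0 → posterior Gamma(8, 19/5)
obs 3: x=5 → posterior Gamma(13, 24/5)
obs 4: x=1 → posterior Gamma(14, 29/5)
obs 5: x=4 → posterior Gamma(18, 34/5)
obs 6: x=0 → posterior Gamma(18, 39/5)
obs 7: x=3 → posterior Gamma(21, 44/5)
obs 8: x=5 → posterior Gamma(26, 49/5)
obs 9: x=6 → posterior Gamma(32, 54/5)

k = 2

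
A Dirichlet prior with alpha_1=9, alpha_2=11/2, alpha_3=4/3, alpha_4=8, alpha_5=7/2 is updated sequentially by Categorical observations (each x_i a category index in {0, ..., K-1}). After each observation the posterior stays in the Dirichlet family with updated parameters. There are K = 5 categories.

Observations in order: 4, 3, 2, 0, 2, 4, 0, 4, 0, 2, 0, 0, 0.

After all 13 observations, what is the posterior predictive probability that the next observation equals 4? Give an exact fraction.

obs 1: x=4 → posterior Dirichlet(9, 11/2, 4/3, 8, 9/2)
obs 2: x=3 → posterior Dirichlet(9, 11/2, 4/3, 9, 9/2)
obs 3: x=2 → posterior Dirichlet(9, 11/2, 7/3, 9, 9/2)
obs 4: x=0 → posterior Dirichlet(10, 11/2, 7/3, 9, 9/2)
obs 5: x=2 → posterior Dirichlet(10, 11/2, 10/3, 9, 9/2)
obs 6: x=4 → posterior Dirichlet(10, 11/2, 10/3, 9, 11/2)
obs 7: x=0 → posterior Dirichlet(11, 11/2, 10/3, 9, 11/2)
obs 8: x=4 → posterior Dirichlet(11, 11/2, 10/3, 9, 13/2)
obs 9: x=0 → posterior Dirichlet(12, 11/2, 10/3, 9, 13/2)
obs 10: x=2 → posterior Dirichlet(12, 11/2, 13/3, 9, 13/2)
obs 11: x=0 → posterior Dirichlet(13, 11/2, 13/3, 9, 13/2)
obs 12: x=0 → posterior Dirichlet(14, 11/2, 13/3, 9, 13/2)
obs 13: x=0 → posterior Dirichlet(15, 11/2, 13/3, 9, 13/2)

39/242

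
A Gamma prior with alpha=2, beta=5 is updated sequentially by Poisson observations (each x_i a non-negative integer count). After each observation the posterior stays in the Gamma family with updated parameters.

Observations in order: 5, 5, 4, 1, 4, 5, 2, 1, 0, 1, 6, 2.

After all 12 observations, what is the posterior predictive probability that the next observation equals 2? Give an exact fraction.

14117440487594411704844113511744987042066614736023/54172508876344198303872107404894692150351381921792

obs 1: x=5 → posterior Gamma(7, 6)
obs 2: x=5 → posterior Gamma(12, 7)
obs 3: x=4 → posterior Gamma(16, 8)
obs 4: x=1 → posterior Gamma(17, 9)
obs 5: x=4 → posterior Gamma(21, 10)
obs 6: x=5 → posterior Gamma(26, 11)
obs 7: x=2 → posterior Gamma(28, 12)
obs 8: x=1 → posterior Gamma(29, 13)
obs 9: x=0 → posterior Gamma(29, 14)
obs 10: x=1 → posterior Gamma(30, 15)
obs 11: x=6 → posterior Gamma(36, 16)
obs 12: x=2 → posterior Gamma(38, 17)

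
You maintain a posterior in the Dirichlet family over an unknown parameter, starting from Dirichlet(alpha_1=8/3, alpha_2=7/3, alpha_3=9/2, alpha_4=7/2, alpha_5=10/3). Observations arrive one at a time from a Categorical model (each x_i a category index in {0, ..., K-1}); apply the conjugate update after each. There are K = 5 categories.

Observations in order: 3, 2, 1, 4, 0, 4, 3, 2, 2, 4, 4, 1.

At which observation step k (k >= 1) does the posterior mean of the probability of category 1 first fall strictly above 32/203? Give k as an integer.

obs 1: x=3 → posterior Dirichlet(8/3, 7/3, 9/2, 9/2, 10/3)
obs 2: x=2 → posterior Dirichlet(8/3, 7/3, 11/2, 9/2, 10/3)
obs 3: x=1 → posterior Dirichlet(8/3, 10/3, 11/2, 9/2, 10/3)
obs 4: x=4 → posterior Dirichlet(8/3, 10/3, 11/2, 9/2, 13/3)
obs 5: x=0 → posterior Dirichlet(11/3, 10/3, 11/2, 9/2, 13/3)
obs 6: x=4 → posterior Dirichlet(11/3, 10/3, 11/2, 9/2, 16/3)
obs 7: x=3 → posterior Dirichlet(11/3, 10/3, 11/2, 11/2, 16/3)
obs 8: x=2 → posterior Dirichlet(11/3, 10/3, 13/2, 11/2, 16/3)
obs 9: x=2 → posterior Dirichlet(11/3, 10/3, 15/2, 11/2, 16/3)
obs 10: x=4 → posterior Dirichlet(11/3, 10/3, 15/2, 11/2, 19/3)
obs 11: x=4 → posterior Dirichlet(11/3, 10/3, 15/2, 11/2, 22/3)
obs 12: x=1 → posterior Dirichlet(11/3, 13/3, 15/2, 11/2, 22/3)

k = 3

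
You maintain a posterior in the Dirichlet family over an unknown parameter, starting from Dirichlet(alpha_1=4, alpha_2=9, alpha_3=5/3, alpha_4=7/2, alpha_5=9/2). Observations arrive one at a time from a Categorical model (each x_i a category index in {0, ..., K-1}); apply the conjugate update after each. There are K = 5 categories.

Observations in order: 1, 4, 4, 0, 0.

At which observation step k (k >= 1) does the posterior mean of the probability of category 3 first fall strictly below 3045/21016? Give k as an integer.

k = 2

obs 1: x=1 → posterior Dirichlet(4, 10, 5/3, 7/2, 9/2)
obs 2: x=4 → posterior Dirichlet(4, 10, 5/3, 7/2, 11/2)
obs 3: x=4 → posterior Dirichlet(4, 10, 5/3, 7/2, 13/2)
obs 4: x=0 → posterior Dirichlet(5, 10, 5/3, 7/2, 13/2)
obs 5: x=0 → posterior Dirichlet(6, 10, 5/3, 7/2, 13/2)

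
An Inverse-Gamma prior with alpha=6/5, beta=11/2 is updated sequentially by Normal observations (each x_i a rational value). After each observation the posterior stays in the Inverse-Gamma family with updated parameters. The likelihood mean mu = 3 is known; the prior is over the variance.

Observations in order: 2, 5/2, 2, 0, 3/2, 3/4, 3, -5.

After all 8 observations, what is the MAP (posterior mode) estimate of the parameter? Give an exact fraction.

obs 1: x=2 → posterior Inverse-Gamma(17/10, 6)
obs 2: x=5/2 → posterior Inverse-Gamma(11/5, 49/8)
obs 3: x=2 → posterior Inverse-Gamma(27/10, 53/8)
obs 4: x=0 → posterior Inverse-Gamma(16/5, 89/8)
obs 5: x=3/2 → posterior Inverse-Gamma(37/10, 49/4)
obs 6: x=3/4 → posterior Inverse-Gamma(21/5, 473/32)
obs 7: x=3 → posterior Inverse-Gamma(47/10, 473/32)
obs 8: x=-5 → posterior Inverse-Gamma(26/5, 1497/32)

7485/992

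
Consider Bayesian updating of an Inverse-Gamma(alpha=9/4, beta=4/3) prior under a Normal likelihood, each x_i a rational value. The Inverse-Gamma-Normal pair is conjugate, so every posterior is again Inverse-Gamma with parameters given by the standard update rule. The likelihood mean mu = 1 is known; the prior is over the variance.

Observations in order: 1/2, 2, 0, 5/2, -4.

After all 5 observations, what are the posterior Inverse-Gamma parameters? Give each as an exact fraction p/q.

obs 1: x=1/2 → posterior Inverse-Gamma(11/4, 35/24)
obs 2: x=2 → posterior Inverse-Gamma(13/4, 47/24)
obs 3: x=0 → posterior Inverse-Gamma(15/4, 59/24)
obs 4: x=5/2 → posterior Inverse-Gamma(17/4, 43/12)
obs 5: x=-4 → posterior Inverse-Gamma(19/4, 193/12)

alpha=19/4, beta=193/12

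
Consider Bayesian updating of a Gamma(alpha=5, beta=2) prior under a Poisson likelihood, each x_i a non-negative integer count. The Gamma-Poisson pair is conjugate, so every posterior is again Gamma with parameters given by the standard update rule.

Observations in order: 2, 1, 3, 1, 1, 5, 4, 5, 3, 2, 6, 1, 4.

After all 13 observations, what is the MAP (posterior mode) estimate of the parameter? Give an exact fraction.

14/5

obs 1: x=2 → posterior Gamma(7, 3)
obs 2: x=1 → posterior Gamma(8, 4)
obs 3: x=3 → posterior Gamma(11, 5)
obs 4: x=1 → posterior Gamma(12, 6)
obs 5: x=1 → posterior Gamma(13, 7)
obs 6: x=5 → posterior Gamma(18, 8)
obs 7: x=4 → posterior Gamma(22, 9)
obs 8: x=5 → posterior Gamma(27, 10)
obs 9: x=3 → posterior Gamma(30, 11)
obs 10: x=2 → posterior Gamma(32, 12)
obs 11: x=6 → posterior Gamma(38, 13)
obs 12: x=1 → posterior Gamma(39, 14)
obs 13: x=4 → posterior Gamma(43, 15)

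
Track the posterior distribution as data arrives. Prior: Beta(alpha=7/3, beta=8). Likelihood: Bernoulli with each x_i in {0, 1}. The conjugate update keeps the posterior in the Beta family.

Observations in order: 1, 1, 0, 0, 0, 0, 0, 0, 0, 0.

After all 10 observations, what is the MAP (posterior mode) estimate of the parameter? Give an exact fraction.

obs 1: x=1 → posterior Beta(10/3, 8)
obs 2: x=1 → posterior Beta(13/3, 8)
obs 3: x=0 → posterior Beta(13/3, 9)
obs 4: x=0 → posterior Beta(13/3, 10)
obs 5: x=0 → posterior Beta(13/3, 11)
obs 6: x=0 → posterior Beta(13/3, 12)
obs 7: x=0 → posterior Beta(13/3, 13)
obs 8: x=0 → posterior Beta(13/3, 14)
obs 9: x=0 → posterior Beta(13/3, 15)
obs 10: x=0 → posterior Beta(13/3, 16)

2/11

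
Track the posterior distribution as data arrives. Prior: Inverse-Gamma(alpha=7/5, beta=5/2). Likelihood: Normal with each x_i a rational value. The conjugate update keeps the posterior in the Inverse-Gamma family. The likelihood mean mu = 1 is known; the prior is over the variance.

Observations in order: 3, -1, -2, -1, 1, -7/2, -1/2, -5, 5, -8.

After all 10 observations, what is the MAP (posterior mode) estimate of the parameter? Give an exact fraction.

1815/148

obs 1: x=3 → posterior Inverse-Gamma(19/10, 9/2)
obs 2: x=-1 → posterior Inverse-Gamma(12/5, 13/2)
obs 3: x=-2 → posterior Inverse-Gamma(29/10, 11)
obs 4: x=-1 → posterior Inverse-Gamma(17/5, 13)
obs 5: x=1 → posterior Inverse-Gamma(39/10, 13)
obs 6: x=-7/2 → posterior Inverse-Gamma(22/5, 185/8)
obs 7: x=-1/2 → posterior Inverse-Gamma(49/10, 97/4)
obs 8: x=-5 → posterior Inverse-Gamma(27/5, 169/4)
obs 9: x=5 → posterior Inverse-Gamma(59/10, 201/4)
obs 10: x=-8 → posterior Inverse-Gamma(32/5, 363/4)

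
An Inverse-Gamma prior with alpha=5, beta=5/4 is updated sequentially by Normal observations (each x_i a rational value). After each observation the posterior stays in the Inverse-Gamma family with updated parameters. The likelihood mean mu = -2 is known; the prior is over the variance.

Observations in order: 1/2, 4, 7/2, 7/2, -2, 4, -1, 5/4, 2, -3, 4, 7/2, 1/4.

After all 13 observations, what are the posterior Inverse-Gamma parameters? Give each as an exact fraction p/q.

alpha=23/2, beta=1929/16

obs 1: x=1/2 → posterior Inverse-Gamma(11/2, 35/8)
obs 2: x=4 → posterior Inverse-Gamma(6, 179/8)
obs 3: x=7/2 → posterior Inverse-Gamma(13/2, 75/2)
obs 4: x=7/2 → posterior Inverse-Gamma(7, 421/8)
obs 5: x=-2 → posterior Inverse-Gamma(15/2, 421/8)
obs 6: x=4 → posterior Inverse-Gamma(8, 565/8)
obs 7: x=-1 → posterior Inverse-Gamma(17/2, 569/8)
obs 8: x=5/4 → posterior Inverse-Gamma(9, 2445/32)
obs 9: x=2 → posterior Inverse-Gamma(19/2, 2701/32)
obs 10: x=-3 → posterior Inverse-Gamma(10, 2717/32)
obs 11: x=4 → posterior Inverse-Gamma(21/2, 3293/32)
obs 12: x=7/2 → posterior Inverse-Gamma(11, 3777/32)
obs 13: x=1/4 → posterior Inverse-Gamma(23/2, 1929/16)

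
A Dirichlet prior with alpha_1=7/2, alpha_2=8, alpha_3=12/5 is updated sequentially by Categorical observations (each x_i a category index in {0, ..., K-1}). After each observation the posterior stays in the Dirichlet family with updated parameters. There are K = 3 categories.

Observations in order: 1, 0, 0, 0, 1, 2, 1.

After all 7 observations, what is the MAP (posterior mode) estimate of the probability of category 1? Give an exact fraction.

100/179

obs 1: x=1 → posterior Dirichlet(7/2, 9, 12/5)
obs 2: x=0 → posterior Dirichlet(9/2, 9, 12/5)
obs 3: x=0 → posterior Dirichlet(11/2, 9, 12/5)
obs 4: x=0 → posterior Dirichlet(13/2, 9, 12/5)
obs 5: x=1 → posterior Dirichlet(13/2, 10, 12/5)
obs 6: x=2 → posterior Dirichlet(13/2, 10, 17/5)
obs 7: x=1 → posterior Dirichlet(13/2, 11, 17/5)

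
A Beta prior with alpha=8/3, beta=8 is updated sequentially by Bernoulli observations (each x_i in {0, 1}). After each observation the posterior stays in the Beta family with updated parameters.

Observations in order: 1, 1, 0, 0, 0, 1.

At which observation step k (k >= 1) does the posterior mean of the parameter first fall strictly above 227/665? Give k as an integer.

k = 2

obs 1: x=1 → posterior Beta(11/3, 8)
obs 2: x=1 → posterior Beta(14/3, 8)
obs 3: x=0 → posterior Beta(14/3, 9)
obs 4: x=0 → posterior Beta(14/3, 10)
obs 5: x=0 → posterior Beta(14/3, 11)
obs 6: x=1 → posterior Beta(17/3, 11)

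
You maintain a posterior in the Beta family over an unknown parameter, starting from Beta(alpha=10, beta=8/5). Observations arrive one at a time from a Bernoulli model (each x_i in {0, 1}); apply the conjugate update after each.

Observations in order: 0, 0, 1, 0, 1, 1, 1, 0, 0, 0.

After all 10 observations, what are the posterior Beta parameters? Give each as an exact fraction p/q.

obs 1: x=0 → posterior Beta(10, 13/5)
obs 2: x=0 → posterior Beta(10, 18/5)
obs 3: x=1 → posterior Beta(11, 18/5)
obs 4: x=0 → posterior Beta(11, 23/5)
obs 5: x=1 → posterior Beta(12, 23/5)
obs 6: x=1 → posterior Beta(13, 23/5)
obs 7: x=1 → posterior Beta(14, 23/5)
obs 8: x=0 → posterior Beta(14, 28/5)
obs 9: x=0 → posterior Beta(14, 33/5)
obs 10: x=0 → posterior Beta(14, 38/5)

alpha=14, beta=38/5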